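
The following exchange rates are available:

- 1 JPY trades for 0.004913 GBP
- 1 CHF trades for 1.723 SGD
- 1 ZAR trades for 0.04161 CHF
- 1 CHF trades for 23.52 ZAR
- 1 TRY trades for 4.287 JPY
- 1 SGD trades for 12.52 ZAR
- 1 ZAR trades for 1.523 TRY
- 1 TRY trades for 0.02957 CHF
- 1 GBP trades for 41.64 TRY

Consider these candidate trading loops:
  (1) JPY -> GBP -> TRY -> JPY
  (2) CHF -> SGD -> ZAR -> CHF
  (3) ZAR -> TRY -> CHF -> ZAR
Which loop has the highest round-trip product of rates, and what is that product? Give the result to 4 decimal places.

(1) 0.004913 × 41.64 × 4.287 = 0.87702
(2) 1.723 × 12.52 × 0.04161 = 0.89761
(3) 1.523 × 0.02957 × 23.52 = 1.05923
Highest is cycle (3) at 1.0592 (>1, arbitrage).

1.0592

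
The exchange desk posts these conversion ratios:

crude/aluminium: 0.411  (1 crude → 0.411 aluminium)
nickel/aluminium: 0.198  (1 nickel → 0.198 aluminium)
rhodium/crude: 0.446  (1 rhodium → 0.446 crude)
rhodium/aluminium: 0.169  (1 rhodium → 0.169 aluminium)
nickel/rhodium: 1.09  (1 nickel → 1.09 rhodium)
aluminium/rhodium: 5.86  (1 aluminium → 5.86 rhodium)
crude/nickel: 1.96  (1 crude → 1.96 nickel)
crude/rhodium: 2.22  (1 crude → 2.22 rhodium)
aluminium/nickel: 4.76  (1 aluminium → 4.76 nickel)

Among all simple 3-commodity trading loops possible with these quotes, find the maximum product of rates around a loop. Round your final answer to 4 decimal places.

rhodium→crude→aluminium→rhodium: 0.446 × 0.411 × 5.86 = 1.07417
nickel→rhodium→crude→nickel: 1.09 × 0.446 × 1.96 = 0.95283
nickel→rhodium→aluminium→nickel: 1.09 × 0.169 × 4.76 = 0.87684
Maximum is rhodium→crude→aluminium→rhodium at 1.0742; arbitrage exists.

1.0742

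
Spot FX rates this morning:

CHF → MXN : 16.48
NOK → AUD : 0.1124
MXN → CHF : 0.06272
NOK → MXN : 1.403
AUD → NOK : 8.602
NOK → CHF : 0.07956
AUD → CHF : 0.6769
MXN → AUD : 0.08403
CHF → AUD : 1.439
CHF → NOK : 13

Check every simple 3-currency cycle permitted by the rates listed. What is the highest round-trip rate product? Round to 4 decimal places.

CHF→NOK→MXN→CHF: 13 × 1.403 × 0.06272 = 1.14395
AUD→NOK→MXN→AUD: 8.602 × 1.403 × 0.08403 = 1.01412
CHF→NOK→AUD→CHF: 13 × 0.1124 × 0.6769 = 0.98909
CHF→AUD→NOK→CHF: 1.439 × 8.602 × 0.07956 = 0.98482
CHF→MXN→AUD→CHF: 16.48 × 0.08403 × 0.6769 = 0.93738
Maximum is CHF→NOK→MXN→CHF at 1.1440; arbitrage exists.

1.1440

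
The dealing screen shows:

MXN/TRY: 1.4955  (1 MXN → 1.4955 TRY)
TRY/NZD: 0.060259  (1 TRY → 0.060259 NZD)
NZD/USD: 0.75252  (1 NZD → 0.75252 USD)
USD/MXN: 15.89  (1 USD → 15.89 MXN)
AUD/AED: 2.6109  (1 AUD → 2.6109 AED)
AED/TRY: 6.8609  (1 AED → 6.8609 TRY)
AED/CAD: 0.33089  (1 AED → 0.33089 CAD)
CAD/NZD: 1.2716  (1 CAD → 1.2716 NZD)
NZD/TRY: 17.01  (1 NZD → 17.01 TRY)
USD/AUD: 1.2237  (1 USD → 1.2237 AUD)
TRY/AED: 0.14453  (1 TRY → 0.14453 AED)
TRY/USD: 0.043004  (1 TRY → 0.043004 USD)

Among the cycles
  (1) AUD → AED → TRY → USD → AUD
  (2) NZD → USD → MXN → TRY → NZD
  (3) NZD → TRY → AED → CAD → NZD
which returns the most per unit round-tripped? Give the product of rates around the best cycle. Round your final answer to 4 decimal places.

1.0776

(1) 2.6109 × 6.8609 × 0.043004 × 1.2237 = 0.94266
(2) 0.75252 × 15.89 × 1.4955 × 0.060259 = 1.07758
(3) 17.01 × 0.14453 × 0.33089 × 1.2716 = 1.03442
Highest is cycle (2) at 1.0776 (>1, arbitrage).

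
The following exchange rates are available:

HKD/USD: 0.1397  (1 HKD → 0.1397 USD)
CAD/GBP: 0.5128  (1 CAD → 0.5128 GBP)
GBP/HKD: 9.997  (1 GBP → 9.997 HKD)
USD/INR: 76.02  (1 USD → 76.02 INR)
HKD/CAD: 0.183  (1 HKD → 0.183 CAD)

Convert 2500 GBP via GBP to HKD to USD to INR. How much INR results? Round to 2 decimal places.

2500 GBP × 9.997 = 24992.5 HKD
24992.5 HKD × 0.1397 = 3491.45225 USD
3491.45225 USD × 76.02 = 265420.200045 INR

265420.20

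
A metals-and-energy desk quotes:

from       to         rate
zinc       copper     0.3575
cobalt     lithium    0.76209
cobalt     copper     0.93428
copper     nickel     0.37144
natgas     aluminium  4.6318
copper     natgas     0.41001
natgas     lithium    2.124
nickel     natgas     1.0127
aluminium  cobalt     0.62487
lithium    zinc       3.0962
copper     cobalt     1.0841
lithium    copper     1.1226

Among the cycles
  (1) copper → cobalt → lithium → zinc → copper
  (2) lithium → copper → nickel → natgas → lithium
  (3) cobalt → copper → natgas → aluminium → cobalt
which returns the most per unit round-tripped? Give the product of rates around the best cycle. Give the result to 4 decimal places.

1.1087

(1) 1.0841 × 0.76209 × 3.0962 × 0.3575 = 0.91449
(2) 1.1226 × 0.37144 × 1.0127 × 2.124 = 0.89691
(3) 0.93428 × 0.41001 × 4.6318 × 0.62487 = 1.10869
Highest is cycle (3) at 1.1087 (>1, arbitrage).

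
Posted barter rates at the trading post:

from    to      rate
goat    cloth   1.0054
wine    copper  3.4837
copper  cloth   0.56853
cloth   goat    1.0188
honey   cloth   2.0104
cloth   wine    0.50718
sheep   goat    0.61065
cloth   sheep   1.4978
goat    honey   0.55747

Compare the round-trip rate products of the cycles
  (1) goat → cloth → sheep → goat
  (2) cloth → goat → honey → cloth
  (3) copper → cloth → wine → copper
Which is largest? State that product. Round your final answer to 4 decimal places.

(1) 1.0054 × 1.4978 × 0.61065 = 0.91957
(2) 1.0188 × 0.55747 × 2.0104 = 1.14181
(3) 0.56853 × 0.50718 × 3.4837 = 1.00451
Highest is cycle (2) at 1.1418 (>1, arbitrage).

1.1418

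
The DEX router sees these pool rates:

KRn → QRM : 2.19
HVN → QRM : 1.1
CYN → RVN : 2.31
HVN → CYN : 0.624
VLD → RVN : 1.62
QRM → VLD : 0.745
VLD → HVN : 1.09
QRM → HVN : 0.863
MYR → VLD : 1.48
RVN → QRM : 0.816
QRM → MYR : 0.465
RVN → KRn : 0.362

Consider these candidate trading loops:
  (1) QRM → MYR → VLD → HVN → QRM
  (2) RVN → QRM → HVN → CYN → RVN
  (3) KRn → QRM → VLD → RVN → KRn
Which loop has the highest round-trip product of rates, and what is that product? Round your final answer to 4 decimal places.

1.0151

(1) 0.465 × 1.48 × 1.09 × 1.1 = 0.82515
(2) 0.816 × 0.863 × 0.624 × 2.31 = 1.01507
(3) 2.19 × 0.745 × 1.62 × 0.362 = 0.95681
Highest is cycle (2) at 1.0151 (>1, arbitrage).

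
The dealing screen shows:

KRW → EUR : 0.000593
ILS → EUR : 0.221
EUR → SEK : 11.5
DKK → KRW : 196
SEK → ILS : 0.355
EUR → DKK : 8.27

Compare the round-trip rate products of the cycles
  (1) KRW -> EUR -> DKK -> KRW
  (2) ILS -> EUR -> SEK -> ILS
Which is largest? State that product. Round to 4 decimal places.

(1) 0.000593 × 8.27 × 196 = 0.96121
(2) 0.221 × 11.5 × 0.355 = 0.90223
Highest is cycle (1) at 0.9612 (≤1, no arbitrage).

0.9612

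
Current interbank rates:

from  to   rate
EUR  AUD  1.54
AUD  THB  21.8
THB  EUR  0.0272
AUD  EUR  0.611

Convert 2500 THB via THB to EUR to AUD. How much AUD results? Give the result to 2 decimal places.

104.72

2500 THB × 0.0272 = 68 EUR
68 EUR × 1.54 = 104.72 AUD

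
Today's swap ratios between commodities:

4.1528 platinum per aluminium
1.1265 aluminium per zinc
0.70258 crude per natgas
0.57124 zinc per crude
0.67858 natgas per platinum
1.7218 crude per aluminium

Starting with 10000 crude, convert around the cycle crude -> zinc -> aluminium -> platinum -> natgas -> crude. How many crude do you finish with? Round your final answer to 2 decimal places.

10000 crude × 0.57124 = 5712.4 zinc
5712.4 zinc × 1.1265 = 6435.0186 aluminium
6435.0186 aluminium × 4.1528 = 26723.34524208 platinum
26723.34524208 platinum × 0.67858 = 18133.9276143706464 natgas
18133.9276143706464 natgas × 0.70258 = 12740.534863304528747712 crude

12740.53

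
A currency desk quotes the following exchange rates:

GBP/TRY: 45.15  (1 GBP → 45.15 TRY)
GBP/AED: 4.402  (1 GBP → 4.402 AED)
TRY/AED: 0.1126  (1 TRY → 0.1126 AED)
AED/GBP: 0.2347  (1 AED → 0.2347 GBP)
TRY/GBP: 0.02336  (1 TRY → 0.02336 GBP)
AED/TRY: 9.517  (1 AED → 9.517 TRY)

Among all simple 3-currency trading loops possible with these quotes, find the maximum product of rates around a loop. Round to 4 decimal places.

1.1932

GBP→TRY→AED→GBP: 45.15 × 0.1126 × 0.2347 = 1.19319
GBP→AED→TRY→GBP: 4.402 × 9.517 × 0.02336 = 0.97864
Maximum is GBP→TRY→AED→GBP at 1.1932; arbitrage exists.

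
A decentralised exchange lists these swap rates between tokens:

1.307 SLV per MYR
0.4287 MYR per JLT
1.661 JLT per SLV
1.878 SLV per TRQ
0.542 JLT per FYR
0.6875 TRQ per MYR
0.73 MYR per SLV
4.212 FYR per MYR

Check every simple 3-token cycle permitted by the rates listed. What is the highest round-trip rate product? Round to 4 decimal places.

FYR→JLT→MYR→FYR: 0.542 × 0.4287 × 4.212 = 0.97868
TRQ→SLV→MYR→TRQ: 1.878 × 0.73 × 0.6875 = 0.94252
SLV→JLT→MYR→SLV: 1.661 × 0.4287 × 1.307 = 0.93068
Maximum is FYR→JLT→MYR→FYR at 0.9787; no arbitrage — every cycle loses value.

0.9787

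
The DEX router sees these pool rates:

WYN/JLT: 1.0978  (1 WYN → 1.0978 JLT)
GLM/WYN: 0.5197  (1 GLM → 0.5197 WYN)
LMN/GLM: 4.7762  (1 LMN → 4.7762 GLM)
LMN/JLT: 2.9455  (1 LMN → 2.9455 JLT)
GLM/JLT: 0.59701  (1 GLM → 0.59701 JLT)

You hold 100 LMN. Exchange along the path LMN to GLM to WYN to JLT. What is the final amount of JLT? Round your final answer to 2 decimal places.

272.49

100 LMN × 4.7762 = 477.62 GLM
477.62 GLM × 0.5197 = 248.219114 WYN
248.219114 WYN × 1.0978 = 272.4949433492 JLT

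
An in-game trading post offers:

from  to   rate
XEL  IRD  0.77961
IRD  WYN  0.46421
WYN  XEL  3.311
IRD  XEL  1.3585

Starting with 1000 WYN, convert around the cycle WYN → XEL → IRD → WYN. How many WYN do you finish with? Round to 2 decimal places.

1198.26

1000 WYN × 3.311 = 3311 XEL
3311 XEL × 0.77961 = 2581.28871 IRD
2581.28871 IRD × 0.46421 = 1198.2600320691 WYN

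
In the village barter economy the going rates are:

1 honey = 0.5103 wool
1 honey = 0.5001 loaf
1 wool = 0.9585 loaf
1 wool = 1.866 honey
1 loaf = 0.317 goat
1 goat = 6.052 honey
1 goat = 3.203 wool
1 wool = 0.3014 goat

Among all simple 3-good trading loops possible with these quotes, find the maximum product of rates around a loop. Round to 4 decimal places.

goat→wool→loaf→goat: 3.203 × 0.9585 × 0.317 = 0.97321
goat→honey→loaf→goat: 6.052 × 0.5001 × 0.317 = 0.95943
goat→honey→wool→goat: 6.052 × 0.5103 × 0.3014 = 0.93082
Maximum is goat→wool→loaf→goat at 0.9732; no arbitrage — every cycle loses value.

0.9732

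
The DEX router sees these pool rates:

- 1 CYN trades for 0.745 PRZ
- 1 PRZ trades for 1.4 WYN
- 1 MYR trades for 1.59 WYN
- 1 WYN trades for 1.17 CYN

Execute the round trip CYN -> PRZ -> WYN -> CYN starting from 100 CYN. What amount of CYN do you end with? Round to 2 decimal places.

100 CYN × 0.745 = 74.5 PRZ
74.5 PRZ × 1.4 = 104.3 WYN
104.3 WYN × 1.17 = 122.031 CYN

122.03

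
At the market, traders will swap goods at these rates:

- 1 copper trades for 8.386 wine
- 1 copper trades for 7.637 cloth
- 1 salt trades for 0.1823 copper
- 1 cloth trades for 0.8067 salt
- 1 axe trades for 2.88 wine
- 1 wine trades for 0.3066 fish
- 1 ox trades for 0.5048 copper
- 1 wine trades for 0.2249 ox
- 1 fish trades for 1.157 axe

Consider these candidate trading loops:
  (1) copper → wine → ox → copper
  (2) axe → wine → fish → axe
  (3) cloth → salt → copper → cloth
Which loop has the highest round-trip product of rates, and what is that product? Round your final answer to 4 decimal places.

(1) 8.386 × 0.2249 × 0.5048 = 0.95206
(2) 2.88 × 0.3066 × 1.157 = 1.02164
(3) 0.8067 × 0.1823 × 7.637 = 1.12311
Highest is cycle (3) at 1.1231 (>1, arbitrage).

1.1231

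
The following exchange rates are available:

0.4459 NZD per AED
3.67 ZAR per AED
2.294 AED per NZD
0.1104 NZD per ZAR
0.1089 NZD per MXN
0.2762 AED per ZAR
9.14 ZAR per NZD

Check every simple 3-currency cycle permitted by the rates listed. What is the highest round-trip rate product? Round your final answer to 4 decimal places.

1.1257

ZAR→AED→NZD→ZAR: 0.2762 × 0.4459 × 9.14 = 1.12566
ZAR→NZD→AED→ZAR: 0.1104 × 2.294 × 3.67 = 0.92946
Maximum is ZAR→AED→NZD→ZAR at 1.1257; arbitrage exists.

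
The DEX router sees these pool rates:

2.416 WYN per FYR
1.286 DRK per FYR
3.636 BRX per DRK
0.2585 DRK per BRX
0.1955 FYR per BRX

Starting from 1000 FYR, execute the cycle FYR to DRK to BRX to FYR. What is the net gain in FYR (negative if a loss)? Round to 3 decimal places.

1000 FYR × 1.286 = 1286 DRK
1286 DRK × 3.636 = 4675.896 BRX
4675.896 BRX × 0.1955 = 914.137668 FYR
Net change: 914.137668 − 1000 = -85.862332 FYR

-85.862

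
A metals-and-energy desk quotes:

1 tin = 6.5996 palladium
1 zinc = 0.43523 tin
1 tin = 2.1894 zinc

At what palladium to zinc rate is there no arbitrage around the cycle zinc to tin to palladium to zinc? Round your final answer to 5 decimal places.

Known legs of the cycle: 0.43523 × 6.5996 = 2.872343908
For no arbitrage the full-cycle product must be 1, so the missing rate is 1 / 2.872343908 ≈ 0.3481477.

0.34815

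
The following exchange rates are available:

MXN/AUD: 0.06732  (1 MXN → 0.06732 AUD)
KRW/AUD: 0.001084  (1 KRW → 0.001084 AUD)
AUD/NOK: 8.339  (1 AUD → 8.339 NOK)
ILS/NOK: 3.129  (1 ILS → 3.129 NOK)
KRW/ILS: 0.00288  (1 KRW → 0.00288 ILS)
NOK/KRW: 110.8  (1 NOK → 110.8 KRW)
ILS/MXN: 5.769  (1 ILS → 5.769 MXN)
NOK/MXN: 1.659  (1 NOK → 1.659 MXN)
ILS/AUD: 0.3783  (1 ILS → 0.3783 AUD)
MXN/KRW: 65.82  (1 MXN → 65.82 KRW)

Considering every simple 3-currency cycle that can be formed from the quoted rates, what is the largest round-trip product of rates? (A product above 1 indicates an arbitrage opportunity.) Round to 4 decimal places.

1.0936

ILS→MXN→KRW→ILS: 5.769 × 65.82 × 0.00288 = 1.09358
AUD→NOK→KRW→AUD: 8.339 × 110.8 × 0.001084 = 1.00157
ILS→NOK→KRW→ILS: 3.129 × 110.8 × 0.00288 = 0.99848
MXN→AUD→NOK→MXN: 0.06732 × 8.339 × 1.659 = 0.93133
Maximum is ILS→MXN→KRW→ILS at 1.0936; arbitrage exists.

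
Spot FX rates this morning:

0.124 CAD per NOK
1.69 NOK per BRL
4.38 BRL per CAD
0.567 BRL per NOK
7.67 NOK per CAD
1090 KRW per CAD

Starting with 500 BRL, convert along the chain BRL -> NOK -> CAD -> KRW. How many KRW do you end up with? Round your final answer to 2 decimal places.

500 BRL × 1.69 = 845 NOK
845 NOK × 0.124 = 104.78 CAD
104.78 CAD × 1090 = 114210.2 KRW

114210.20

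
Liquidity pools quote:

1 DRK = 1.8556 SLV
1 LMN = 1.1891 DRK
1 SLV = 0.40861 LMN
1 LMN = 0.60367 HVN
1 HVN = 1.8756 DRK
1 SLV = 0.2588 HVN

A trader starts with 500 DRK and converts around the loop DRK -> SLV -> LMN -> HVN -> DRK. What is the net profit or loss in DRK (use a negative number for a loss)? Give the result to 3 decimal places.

-70.757

500 DRK × 1.8556 = 927.8 SLV
927.8 SLV × 0.40861 = 379.108358 LMN
379.108358 LMN × 0.60367 = 228.85634247386 HVN
228.85634247386 HVN × 1.8756 = 429.242955943971816 DRK
Net change: 429.242955943971816 − 500 = -70.757044056028184 DRK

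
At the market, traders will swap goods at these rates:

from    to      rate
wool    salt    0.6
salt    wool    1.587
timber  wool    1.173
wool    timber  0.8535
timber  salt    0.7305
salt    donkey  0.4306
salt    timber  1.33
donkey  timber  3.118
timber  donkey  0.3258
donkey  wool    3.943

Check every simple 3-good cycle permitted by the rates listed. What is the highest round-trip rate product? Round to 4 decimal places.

1.0964

wool→timber→donkey→wool: 0.8535 × 0.3258 × 3.943 = 1.09643
wool→salt→donkey→wool: 0.6 × 0.4306 × 3.943 = 1.01871
wool→timber→salt→wool: 0.8535 × 0.7305 × 1.587 = 0.98947
timber→salt→donkey→timber: 0.7305 × 0.4306 × 3.118 = 0.98078
wool→salt→timber→wool: 0.6 × 1.33 × 1.173 = 0.93605
Maximum is wool→timber→donkey→wool at 1.0964; arbitrage exists.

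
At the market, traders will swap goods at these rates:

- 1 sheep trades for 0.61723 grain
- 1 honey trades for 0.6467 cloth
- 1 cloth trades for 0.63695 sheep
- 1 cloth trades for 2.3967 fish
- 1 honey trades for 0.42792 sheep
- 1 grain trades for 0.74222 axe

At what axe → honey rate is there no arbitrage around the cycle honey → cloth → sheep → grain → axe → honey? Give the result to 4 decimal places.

5.2992

Known legs of the cycle: 0.6467 × 0.63695 × 0.61723 × 0.74222 = 0.188706944246953589
For no arbitrage the full-cycle product must be 1, so the missing rate is 1 / 0.188706944246953589 ≈ 5.299222.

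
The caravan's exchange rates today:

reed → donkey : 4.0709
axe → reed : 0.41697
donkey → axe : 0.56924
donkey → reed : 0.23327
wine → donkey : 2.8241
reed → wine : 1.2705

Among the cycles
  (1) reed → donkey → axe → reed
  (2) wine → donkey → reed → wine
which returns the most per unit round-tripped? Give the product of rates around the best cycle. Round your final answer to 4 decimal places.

(1) 4.0709 × 0.56924 × 0.41697 = 0.96625
(2) 2.8241 × 0.23327 × 1.2705 = 0.83698
Highest is cycle (1) at 0.9663 (≤1, no arbitrage).

0.9663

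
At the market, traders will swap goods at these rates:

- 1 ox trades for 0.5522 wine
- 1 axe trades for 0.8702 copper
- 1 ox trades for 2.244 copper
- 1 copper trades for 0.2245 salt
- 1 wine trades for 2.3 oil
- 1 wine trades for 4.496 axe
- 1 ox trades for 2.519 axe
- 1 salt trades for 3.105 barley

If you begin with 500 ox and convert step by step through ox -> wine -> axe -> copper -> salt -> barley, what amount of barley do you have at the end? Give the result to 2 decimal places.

752.99

500 ox × 0.5522 = 276.1 wine
276.1 wine × 4.496 = 1241.3456 axe
1241.3456 axe × 0.8702 = 1080.21894112 copper
1080.21894112 copper × 0.2245 = 242.50915228144 salt
242.50915228144 salt × 3.105 = 752.9909178338712 barley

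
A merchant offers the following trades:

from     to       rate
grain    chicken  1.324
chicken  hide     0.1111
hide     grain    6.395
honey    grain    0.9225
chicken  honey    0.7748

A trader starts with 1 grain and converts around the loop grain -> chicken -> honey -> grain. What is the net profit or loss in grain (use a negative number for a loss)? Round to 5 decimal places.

-0.05367

1 grain × 1.324 = 1.324 chicken
1.324 chicken × 0.7748 = 1.0258352 honey
1.0258352 honey × 0.9225 = 0.946332972 grain
Net change: 0.946332972 − 1 = -0.053667028 grain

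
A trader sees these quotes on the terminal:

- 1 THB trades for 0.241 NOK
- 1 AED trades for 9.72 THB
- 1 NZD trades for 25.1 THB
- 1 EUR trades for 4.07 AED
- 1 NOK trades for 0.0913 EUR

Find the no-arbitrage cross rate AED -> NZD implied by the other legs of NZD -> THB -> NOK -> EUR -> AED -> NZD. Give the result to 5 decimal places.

0.44488

Known legs of the cycle: 25.1 × 0.241 × 0.0913 × 4.07 = 2.2477911181
For no arbitrage the full-cycle product must be 1, so the missing rate is 1 / 2.2477911181 ≈ 0.4448812.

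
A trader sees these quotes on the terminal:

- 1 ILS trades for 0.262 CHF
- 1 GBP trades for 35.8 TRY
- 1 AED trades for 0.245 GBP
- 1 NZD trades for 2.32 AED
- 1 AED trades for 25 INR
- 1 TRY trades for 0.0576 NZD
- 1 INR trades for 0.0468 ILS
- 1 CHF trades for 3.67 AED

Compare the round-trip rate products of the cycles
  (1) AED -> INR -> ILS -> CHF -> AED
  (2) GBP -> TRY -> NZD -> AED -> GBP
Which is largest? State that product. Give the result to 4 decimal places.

1.1721

(1) 25 × 0.0468 × 0.262 × 3.67 = 1.12500
(2) 35.8 × 0.0576 × 2.32 × 0.245 = 1.17209
Highest is cycle (2) at 1.1721 (>1, arbitrage).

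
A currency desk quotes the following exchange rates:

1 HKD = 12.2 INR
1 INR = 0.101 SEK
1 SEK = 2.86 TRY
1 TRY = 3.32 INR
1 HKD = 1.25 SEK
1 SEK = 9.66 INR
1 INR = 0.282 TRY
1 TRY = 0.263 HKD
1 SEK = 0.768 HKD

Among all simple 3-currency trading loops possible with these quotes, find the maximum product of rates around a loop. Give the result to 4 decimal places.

SEK→TRY→INR→SEK: 2.86 × 3.32 × 0.101 = 0.95902
SEK→HKD→INR→SEK: 0.768 × 12.2 × 0.101 = 0.94633
SEK→TRY→HKD→SEK: 2.86 × 0.263 × 1.25 = 0.94023
TRY→HKD→INR→TRY: 0.263 × 12.2 × 0.282 = 0.90483
Maximum is SEK→TRY→INR→SEK at 0.9590; no arbitrage — every cycle loses value.

0.9590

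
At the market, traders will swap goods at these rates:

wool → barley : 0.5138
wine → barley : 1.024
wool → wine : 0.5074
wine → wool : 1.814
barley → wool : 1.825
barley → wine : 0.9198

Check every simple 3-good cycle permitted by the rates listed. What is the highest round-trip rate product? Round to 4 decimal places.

barley→wool→wine→barley: 1.825 × 0.5074 × 1.024 = 0.94823
barley→wine→wool→barley: 0.9198 × 1.814 × 0.5138 = 0.85728
Maximum is barley→wool→wine→barley at 0.9482; no arbitrage — every cycle loses value.

0.9482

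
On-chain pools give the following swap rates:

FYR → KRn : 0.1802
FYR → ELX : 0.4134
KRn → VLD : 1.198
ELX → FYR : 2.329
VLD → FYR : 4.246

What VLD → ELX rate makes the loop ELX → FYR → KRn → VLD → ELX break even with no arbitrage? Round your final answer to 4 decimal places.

1.9889

Known legs of the cycle: 2.329 × 0.1802 × 1.198 = 0.5027835884
For no arbitrage the full-cycle product must be 1, so the missing rate is 1 / 0.5027835884 ≈ 1.988927.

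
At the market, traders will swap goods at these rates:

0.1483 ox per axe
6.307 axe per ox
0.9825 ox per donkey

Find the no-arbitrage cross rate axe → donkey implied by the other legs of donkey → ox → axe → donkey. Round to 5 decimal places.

Known legs of the cycle: 0.9825 × 6.307 = 6.1966275
For no arbitrage the full-cycle product must be 1, so the missing rate is 1 / 6.1966275 ≈ 0.1613781.

0.16138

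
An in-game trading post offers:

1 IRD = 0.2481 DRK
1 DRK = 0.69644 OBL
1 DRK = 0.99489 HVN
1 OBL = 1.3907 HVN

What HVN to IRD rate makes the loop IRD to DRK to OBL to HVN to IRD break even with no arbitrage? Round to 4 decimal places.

Known legs of the cycle: 0.2481 × 0.69644 × 1.3907 = 0.2402945526948
For no arbitrage the full-cycle product must be 1, so the missing rate is 1 / 0.2402945526948 ≈ 4.161559.

4.1616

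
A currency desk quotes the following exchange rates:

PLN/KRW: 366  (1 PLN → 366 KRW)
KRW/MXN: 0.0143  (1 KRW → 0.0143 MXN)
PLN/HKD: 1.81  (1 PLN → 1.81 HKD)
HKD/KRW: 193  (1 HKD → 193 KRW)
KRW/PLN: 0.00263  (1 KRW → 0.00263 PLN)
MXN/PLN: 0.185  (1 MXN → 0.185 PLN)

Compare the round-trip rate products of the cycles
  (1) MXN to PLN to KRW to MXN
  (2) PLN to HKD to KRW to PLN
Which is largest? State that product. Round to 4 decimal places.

0.9683

(1) 0.185 × 366 × 0.0143 = 0.96825
(2) 1.81 × 193 × 0.00263 = 0.91874
Highest is cycle (1) at 0.9683 (≤1, no arbitrage).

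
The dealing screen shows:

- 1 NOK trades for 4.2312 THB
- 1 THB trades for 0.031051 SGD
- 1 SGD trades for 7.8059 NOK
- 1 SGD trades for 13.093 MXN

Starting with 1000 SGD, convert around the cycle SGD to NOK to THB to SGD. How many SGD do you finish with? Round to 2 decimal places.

1025.56

1000 SGD × 7.8059 = 7805.9 NOK
7805.9 NOK × 4.2312 = 33028.32408 THB
33028.32408 THB × 0.031051 = 1025.56249100808 SGD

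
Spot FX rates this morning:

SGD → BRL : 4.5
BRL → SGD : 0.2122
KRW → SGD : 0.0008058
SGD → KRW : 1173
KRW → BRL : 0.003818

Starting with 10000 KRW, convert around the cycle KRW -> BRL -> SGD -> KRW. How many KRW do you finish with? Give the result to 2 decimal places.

10000 KRW × 0.003818 = 38.18 BRL
38.18 BRL × 0.2122 = 8.101796 SGD
8.101796 SGD × 1173 = 9503.406708 KRW

9503.41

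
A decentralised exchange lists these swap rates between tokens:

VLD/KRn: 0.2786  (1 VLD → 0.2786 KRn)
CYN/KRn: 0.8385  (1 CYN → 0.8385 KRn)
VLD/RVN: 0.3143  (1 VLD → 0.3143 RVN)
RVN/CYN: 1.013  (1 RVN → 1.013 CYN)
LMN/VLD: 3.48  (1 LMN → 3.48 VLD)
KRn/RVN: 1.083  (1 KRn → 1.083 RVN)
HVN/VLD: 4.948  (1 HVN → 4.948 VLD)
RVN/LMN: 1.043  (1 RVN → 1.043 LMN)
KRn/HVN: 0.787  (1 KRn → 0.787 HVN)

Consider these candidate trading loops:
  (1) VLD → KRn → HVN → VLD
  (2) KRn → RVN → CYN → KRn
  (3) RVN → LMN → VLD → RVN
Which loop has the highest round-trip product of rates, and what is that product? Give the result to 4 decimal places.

1.1408

(1) 0.2786 × 0.787 × 4.948 = 1.08489
(2) 1.083 × 1.013 × 0.8385 = 0.91990
(3) 1.043 × 3.48 × 0.3143 = 1.14080
Highest is cycle (3) at 1.1408 (>1, arbitrage).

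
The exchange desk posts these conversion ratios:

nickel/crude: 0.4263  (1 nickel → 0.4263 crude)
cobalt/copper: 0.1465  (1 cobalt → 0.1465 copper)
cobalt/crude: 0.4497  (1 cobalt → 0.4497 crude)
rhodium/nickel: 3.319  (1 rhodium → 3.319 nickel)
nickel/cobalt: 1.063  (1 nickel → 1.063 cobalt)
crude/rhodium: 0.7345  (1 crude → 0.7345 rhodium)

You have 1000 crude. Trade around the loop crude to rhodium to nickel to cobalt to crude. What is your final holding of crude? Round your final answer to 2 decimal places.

1000 crude × 0.7345 = 734.5 rhodium
734.5 rhodium × 3.319 = 2437.8055 nickel
2437.8055 nickel × 1.063 = 2591.3872465 cobalt
2591.3872465 cobalt × 0.4497 = 1165.34684475105 crude

1165.35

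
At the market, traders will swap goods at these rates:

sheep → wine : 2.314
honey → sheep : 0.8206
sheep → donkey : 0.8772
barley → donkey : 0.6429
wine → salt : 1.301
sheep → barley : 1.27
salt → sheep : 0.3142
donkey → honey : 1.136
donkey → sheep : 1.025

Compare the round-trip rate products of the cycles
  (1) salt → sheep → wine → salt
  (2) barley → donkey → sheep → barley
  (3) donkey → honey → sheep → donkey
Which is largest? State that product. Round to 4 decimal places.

0.9459

(1) 0.3142 × 2.314 × 1.301 = 0.94590
(2) 0.6429 × 1.025 × 1.27 = 0.83690
(3) 1.136 × 0.8206 × 0.8772 = 0.81773
Highest is cycle (1) at 0.9459 (≤1, no arbitrage).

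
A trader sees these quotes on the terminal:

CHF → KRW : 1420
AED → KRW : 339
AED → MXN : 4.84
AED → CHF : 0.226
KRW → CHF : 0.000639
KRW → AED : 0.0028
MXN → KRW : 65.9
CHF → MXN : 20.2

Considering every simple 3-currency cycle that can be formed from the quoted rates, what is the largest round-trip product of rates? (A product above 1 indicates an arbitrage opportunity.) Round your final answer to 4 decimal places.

0.8986

CHF→KRW→AED→CHF: 1420 × 0.0028 × 0.226 = 0.89858
MXN→KRW→AED→MXN: 65.9 × 0.0028 × 4.84 = 0.89308
CHF→MXN→KRW→CHF: 20.2 × 65.9 × 0.000639 = 0.85062
Maximum is CHF→KRW→AED→CHF at 0.8986; no arbitrage — every cycle loses value.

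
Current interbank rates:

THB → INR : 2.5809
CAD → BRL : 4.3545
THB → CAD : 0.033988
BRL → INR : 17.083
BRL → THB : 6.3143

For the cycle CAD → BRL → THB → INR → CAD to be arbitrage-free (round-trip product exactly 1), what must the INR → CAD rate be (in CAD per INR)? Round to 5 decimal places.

Known legs of the cycle: 4.3545 × 6.3143 × 2.5809 = 70.963443980415
For no arbitrage the full-cycle product must be 1, so the missing rate is 1 / 70.963443980415 ≈ 0.0140918.

0.01409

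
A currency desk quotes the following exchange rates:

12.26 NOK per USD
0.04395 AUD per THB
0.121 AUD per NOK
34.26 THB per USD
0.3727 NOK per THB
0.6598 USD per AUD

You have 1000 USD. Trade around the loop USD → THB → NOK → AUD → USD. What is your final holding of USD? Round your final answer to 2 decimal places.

1019.40

1000 USD × 34.26 = 34260 THB
34260 THB × 0.3727 = 12768.702 NOK
12768.702 NOK × 0.121 = 1545.012942 AUD
1545.012942 AUD × 0.6598 = 1019.3995391316 USD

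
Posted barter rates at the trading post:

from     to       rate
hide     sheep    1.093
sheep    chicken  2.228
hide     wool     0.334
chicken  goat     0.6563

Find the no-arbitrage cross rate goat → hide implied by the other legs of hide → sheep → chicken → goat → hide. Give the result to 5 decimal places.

Known legs of the cycle: 1.093 × 2.228 × 0.6563 = 1.5982243852
For no arbitrage the full-cycle product must be 1, so the missing rate is 1 / 1.5982243852 ≈ 0.6256944.

0.62569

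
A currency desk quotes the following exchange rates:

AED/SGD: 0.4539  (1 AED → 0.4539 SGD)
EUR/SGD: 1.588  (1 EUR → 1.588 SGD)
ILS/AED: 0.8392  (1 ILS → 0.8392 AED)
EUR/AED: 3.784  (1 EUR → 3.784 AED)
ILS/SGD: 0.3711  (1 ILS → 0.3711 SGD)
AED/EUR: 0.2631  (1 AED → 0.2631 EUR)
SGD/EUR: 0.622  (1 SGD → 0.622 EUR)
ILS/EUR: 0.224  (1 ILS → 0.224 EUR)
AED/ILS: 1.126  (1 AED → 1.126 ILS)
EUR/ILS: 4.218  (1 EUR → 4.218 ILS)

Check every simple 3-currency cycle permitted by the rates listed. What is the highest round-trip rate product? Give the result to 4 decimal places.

1.0683

AED→SGD→EUR→AED: 0.4539 × 0.622 × 3.784 = 1.06832
SGD→EUR→ILS→SGD: 0.622 × 4.218 × 0.3711 = 0.97362
AED→ILS→EUR→AED: 1.126 × 0.224 × 3.784 = 0.95442
AED→EUR→ILS→AED: 0.2631 × 4.218 × 0.8392 = 0.93131
Maximum is AED→SGD→EUR→AED at 1.0683; arbitrage exists.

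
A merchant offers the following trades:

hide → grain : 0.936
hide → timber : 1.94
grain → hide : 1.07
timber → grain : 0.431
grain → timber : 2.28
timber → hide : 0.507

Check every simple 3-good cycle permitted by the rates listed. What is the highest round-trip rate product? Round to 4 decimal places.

1.0820

hide→grain→timber→hide: 0.936 × 2.28 × 0.507 = 1.08198
hide→timber→grain→hide: 1.94 × 0.431 × 1.07 = 0.89467
Maximum is hide→grain→timber→hide at 1.0820; arbitrage exists.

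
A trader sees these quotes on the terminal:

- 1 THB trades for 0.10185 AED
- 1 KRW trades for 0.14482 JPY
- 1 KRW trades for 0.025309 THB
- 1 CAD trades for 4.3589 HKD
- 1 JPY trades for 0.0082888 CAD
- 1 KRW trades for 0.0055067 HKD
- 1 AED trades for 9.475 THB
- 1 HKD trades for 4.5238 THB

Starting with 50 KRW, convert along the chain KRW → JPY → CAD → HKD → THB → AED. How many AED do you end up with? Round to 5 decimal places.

0.12054

50 KRW × 0.14482 = 7.241 JPY
7.241 JPY × 0.0082888 = 0.0600192008 CAD
0.0600192008 CAD × 4.3589 = 0.26161769436712 HKD
0.26161769436712 HKD × 4.5238 = 1.183506125777977456 THB
1.183506125777977456 THB × 0.10185 = 0.1205400989104870038936 AED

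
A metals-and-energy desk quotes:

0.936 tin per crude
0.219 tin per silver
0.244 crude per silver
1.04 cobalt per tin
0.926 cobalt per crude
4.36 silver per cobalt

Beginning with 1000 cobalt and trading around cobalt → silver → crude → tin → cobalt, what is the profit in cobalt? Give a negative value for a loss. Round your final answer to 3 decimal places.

1000 cobalt × 4.36 = 4360 silver
4360 silver × 0.244 = 1063.84 crude
1063.84 crude × 0.936 = 995.75424 tin
995.75424 tin × 1.04 = 1035.5844096 cobalt
Net change: 1035.5844096 − 1000 = 35.5844096 cobalt

35.584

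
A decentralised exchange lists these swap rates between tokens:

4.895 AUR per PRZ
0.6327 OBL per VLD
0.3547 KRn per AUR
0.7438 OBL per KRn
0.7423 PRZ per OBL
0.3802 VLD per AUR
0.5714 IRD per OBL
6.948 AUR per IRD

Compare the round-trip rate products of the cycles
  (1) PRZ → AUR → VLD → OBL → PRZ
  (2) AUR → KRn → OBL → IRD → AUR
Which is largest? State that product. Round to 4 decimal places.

1.0474

(1) 4.895 × 0.3802 × 0.6327 × 0.7423 = 0.87406
(2) 0.3547 × 0.7438 × 0.5714 × 6.948 = 1.04741
Highest is cycle (2) at 1.0474 (>1, arbitrage).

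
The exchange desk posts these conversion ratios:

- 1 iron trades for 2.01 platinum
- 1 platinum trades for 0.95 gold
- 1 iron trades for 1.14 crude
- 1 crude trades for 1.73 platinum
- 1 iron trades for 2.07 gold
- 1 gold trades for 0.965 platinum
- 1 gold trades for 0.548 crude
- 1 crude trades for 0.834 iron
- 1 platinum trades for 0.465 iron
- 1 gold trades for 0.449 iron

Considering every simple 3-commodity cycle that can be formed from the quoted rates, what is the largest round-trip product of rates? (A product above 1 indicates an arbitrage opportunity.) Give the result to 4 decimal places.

crude→iron→gold→crude: 0.834 × 2.07 × 0.548 = 0.94606
iron→gold→platinum→iron: 2.07 × 0.965 × 0.465 = 0.92886
crude→platinum→iron→crude: 1.73 × 0.465 × 1.14 = 0.91707
crude→platinum→gold→crude: 1.73 × 0.95 × 0.548 = 0.90064
iron→platinum→gold→iron: 2.01 × 0.95 × 0.449 = 0.85737
Maximum is crude→iron→gold→crude at 0.9461; no arbitrage — every cycle loses value.

0.9461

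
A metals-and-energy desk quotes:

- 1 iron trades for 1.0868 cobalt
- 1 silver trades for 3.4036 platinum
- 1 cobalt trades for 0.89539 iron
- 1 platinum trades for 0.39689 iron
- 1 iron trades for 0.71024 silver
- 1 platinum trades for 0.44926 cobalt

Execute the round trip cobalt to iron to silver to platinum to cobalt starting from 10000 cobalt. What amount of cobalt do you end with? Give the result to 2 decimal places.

9724.19

10000 cobalt × 0.89539 = 8953.9 iron
8953.9 iron × 0.71024 = 6359.417936 silver
6359.417936 silver × 3.4036 = 21644.9148869696 platinum
21644.9148869696 platinum × 0.44926 = 9724.194462119962496 cobalt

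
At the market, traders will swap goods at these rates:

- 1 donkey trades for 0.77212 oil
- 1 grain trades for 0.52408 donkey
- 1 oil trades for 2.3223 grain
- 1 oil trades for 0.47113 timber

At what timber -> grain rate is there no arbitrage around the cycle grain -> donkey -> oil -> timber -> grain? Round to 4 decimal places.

5.2454

Known legs of the cycle: 0.52408 × 0.77212 × 0.47113 = 0.190644002806048
For no arbitrage the full-cycle product must be 1, so the missing rate is 1 / 0.190644002806048 ≈ 5.245379.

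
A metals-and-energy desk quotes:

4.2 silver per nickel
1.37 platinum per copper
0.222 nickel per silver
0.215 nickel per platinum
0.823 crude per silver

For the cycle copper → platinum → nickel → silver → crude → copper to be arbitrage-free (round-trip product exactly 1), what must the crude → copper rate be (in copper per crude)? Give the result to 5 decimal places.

Known legs of the cycle: 1.37 × 0.215 × 4.2 × 0.823 = 1.01814153
For no arbitrage the full-cycle product must be 1, so the missing rate is 1 / 1.01814153 ≈ 0.9821817.

0.98218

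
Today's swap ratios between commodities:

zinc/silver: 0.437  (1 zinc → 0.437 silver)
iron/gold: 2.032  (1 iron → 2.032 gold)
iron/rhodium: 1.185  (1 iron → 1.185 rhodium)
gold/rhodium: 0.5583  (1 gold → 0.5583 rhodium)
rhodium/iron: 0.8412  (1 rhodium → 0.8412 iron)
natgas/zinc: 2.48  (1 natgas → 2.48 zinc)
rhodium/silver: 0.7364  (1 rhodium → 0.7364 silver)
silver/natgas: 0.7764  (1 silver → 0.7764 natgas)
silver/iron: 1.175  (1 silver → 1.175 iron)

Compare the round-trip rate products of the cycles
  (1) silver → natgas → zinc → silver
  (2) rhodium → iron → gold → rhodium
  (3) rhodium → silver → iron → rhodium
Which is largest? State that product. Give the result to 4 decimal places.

1.0253

(1) 0.7764 × 2.48 × 0.437 = 0.84143
(2) 0.8412 × 2.032 × 0.5583 = 0.95431
(3) 0.7364 × 1.175 × 1.185 = 1.02534
Highest is cycle (3) at 1.0253 (>1, arbitrage).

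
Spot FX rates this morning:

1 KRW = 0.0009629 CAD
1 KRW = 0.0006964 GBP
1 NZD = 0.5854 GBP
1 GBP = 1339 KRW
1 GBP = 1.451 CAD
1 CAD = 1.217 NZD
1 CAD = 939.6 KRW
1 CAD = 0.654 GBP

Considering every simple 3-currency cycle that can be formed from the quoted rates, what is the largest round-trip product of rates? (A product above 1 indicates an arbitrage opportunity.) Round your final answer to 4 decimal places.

1.0337

GBP→CAD→NZD→GBP: 1.451 × 1.217 × 0.5854 = 1.03374
GBP→CAD→KRW→GBP: 1.451 × 939.6 × 0.0006964 = 0.94944
GBP→KRW→CAD→GBP: 1339 × 0.0009629 × 0.654 = 0.84322
Maximum is GBP→CAD→NZD→GBP at 1.0337; arbitrage exists.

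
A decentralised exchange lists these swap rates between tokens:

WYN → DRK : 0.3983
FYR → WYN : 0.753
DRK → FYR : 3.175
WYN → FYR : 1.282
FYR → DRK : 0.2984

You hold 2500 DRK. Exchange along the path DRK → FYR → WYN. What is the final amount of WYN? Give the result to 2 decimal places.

2500 DRK × 3.175 = 7937.5 FYR
7937.5 FYR × 0.753 = 5976.9375 WYN

5976.94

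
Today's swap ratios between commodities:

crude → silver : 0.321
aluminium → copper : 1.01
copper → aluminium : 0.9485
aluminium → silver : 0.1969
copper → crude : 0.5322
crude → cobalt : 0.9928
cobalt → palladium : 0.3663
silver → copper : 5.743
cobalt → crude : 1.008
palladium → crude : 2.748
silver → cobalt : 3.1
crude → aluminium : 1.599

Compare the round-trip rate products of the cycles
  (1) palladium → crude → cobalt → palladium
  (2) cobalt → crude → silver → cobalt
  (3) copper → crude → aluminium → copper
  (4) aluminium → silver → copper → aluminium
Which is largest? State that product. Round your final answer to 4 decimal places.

1.0726

(1) 2.748 × 0.9928 × 0.3663 = 0.99934
(2) 1.008 × 0.321 × 3.1 = 1.00306
(3) 0.5322 × 1.599 × 1.01 = 0.85950
(4) 0.1969 × 5.743 × 0.9485 = 1.07256
Highest is cycle (4) at 1.0726 (>1, arbitrage).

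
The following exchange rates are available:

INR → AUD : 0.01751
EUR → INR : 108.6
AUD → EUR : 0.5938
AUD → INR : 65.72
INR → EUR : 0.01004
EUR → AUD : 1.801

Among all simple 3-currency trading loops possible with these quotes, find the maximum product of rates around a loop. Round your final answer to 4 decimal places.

1.1884

INR→EUR→AUD→INR: 0.01004 × 1.801 × 65.72 = 1.18835
INR→AUD→EUR→INR: 0.01751 × 0.5938 × 108.6 = 1.12916
Maximum is INR→EUR→AUD→INR at 1.1884; arbitrage exists.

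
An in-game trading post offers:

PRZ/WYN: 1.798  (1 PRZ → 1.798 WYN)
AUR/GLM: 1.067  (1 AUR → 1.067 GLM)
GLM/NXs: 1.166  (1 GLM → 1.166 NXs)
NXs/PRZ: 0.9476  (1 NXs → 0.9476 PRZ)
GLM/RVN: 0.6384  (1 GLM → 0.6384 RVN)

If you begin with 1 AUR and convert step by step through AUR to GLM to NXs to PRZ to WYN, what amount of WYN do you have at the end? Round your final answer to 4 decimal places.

2.1197

1 AUR × 1.067 = 1.067 GLM
1.067 GLM × 1.166 = 1.244122 NXs
1.244122 NXs × 0.9476 = 1.1789300072 PRZ
1.1789300072 PRZ × 1.798 = 2.1197161529456 WYN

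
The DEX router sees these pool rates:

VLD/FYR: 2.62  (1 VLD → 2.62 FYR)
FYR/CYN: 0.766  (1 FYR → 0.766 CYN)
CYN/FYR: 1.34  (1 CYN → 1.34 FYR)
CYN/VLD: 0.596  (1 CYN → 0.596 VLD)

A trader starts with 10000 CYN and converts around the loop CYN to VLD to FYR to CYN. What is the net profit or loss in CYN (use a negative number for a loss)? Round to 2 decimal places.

10000 CYN × 0.596 = 5960 VLD
5960 VLD × 2.62 = 15615.2 FYR
15615.2 FYR × 0.766 = 11961.2432 CYN
Net change: 11961.2432 − 10000 = 1961.2432 CYN

1961.24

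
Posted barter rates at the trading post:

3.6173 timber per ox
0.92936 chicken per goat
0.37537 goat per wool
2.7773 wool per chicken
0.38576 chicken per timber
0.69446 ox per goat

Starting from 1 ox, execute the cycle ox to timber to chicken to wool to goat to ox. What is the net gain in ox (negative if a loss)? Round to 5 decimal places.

0.01026

1 ox × 3.6173 = 3.6173 timber
3.6173 timber × 0.38576 = 1.395409648 chicken
1.395409648 chicken × 2.7773 = 3.8754712153904 wool
3.8754712153904 wool × 0.37537 = 1.454735630121094448 goat
1.454735630121094448 goat × 0.69446 = 1.01025570569389525035808 ox
Net change: 1.01025570569389525035808 − 1 = 0.01025570569389525035808 ox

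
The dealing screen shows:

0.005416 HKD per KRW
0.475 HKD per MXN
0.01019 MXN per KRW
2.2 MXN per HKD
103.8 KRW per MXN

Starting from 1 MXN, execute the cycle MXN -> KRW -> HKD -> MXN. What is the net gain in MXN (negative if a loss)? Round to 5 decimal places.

0.23680

1 MXN × 103.8 = 103.8 KRW
103.8 KRW × 0.005416 = 0.5621808 HKD
0.5621808 HKD × 2.2 = 1.23679776 MXN
Net change: 1.23679776 − 1 = 0.23679776 MXN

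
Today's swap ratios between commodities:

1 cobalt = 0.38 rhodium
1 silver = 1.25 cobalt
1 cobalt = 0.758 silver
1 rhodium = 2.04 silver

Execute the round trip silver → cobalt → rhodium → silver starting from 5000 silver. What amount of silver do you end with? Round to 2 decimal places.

4845.00

5000 silver × 1.25 = 6250 cobalt
6250 cobalt × 0.38 = 2375 rhodium
2375 rhodium × 2.04 = 4845 silver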